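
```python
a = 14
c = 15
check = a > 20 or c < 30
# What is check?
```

Answer: True

Derivation:
Trace (tracking check):
a = 14  # -> a = 14
c = 15  # -> c = 15
check = a > 20 or c < 30  # -> check = True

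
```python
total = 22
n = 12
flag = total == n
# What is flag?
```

Trace (tracking flag):
total = 22  # -> total = 22
n = 12  # -> n = 12
flag = total == n  # -> flag = False

Answer: False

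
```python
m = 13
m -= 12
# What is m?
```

Answer: 1

Derivation:
Trace (tracking m):
m = 13  # -> m = 13
m -= 12  # -> m = 1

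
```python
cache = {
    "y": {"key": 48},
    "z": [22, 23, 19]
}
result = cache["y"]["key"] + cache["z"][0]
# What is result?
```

Answer: 70

Derivation:
Trace (tracking result):
cache = {'y': {'key': 48}, 'z': [22, 23, 19]}  # -> cache = {'y': {'key': 48}, 'z': [22, 23, 19]}
result = cache['y']['key'] + cache['z'][0]  # -> result = 70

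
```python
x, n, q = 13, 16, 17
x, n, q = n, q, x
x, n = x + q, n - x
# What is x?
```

Trace (tracking x):
x, n, q = (13, 16, 17)  # -> x = 13, n = 16, q = 17
x, n, q = (n, q, x)  # -> x = 16, n = 17, q = 13
x, n = (x + q, n - x)  # -> x = 29, n = 1

Answer: 29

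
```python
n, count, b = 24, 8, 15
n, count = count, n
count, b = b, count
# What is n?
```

Answer: 8

Derivation:
Trace (tracking n):
n, count, b = (24, 8, 15)  # -> n = 24, count = 8, b = 15
n, count = (count, n)  # -> n = 8, count = 24
count, b = (b, count)  # -> count = 15, b = 24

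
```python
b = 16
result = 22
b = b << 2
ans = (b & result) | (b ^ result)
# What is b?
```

Answer: 64

Derivation:
Trace (tracking b):
b = 16  # -> b = 16
result = 22  # -> result = 22
b = b << 2  # -> b = 64
ans = b & result | b ^ result  # -> ans = 86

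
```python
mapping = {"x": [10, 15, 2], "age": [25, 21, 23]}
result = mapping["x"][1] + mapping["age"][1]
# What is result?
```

Trace (tracking result):
mapping = {'x': [10, 15, 2], 'age': [25, 21, 23]}  # -> mapping = {'x': [10, 15, 2], 'age': [25, 21, 23]}
result = mapping['x'][1] + mapping['age'][1]  # -> result = 36

Answer: 36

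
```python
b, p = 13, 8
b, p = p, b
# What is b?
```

Answer: 8

Derivation:
Trace (tracking b):
b, p = (13, 8)  # -> b = 13, p = 8
b, p = (p, b)  # -> b = 8, p = 13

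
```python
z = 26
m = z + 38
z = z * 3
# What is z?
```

Answer: 78

Derivation:
Trace (tracking z):
z = 26  # -> z = 26
m = z + 38  # -> m = 64
z = z * 3  # -> z = 78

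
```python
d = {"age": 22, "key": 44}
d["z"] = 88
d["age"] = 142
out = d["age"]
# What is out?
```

Answer: 142

Derivation:
Trace (tracking out):
d = {'age': 22, 'key': 44}  # -> d = {'age': 22, 'key': 44}
d['z'] = 88  # -> d = {'age': 22, 'key': 44, 'z': 88}
d['age'] = 142  # -> d = {'age': 142, 'key': 44, 'z': 88}
out = d['age']  # -> out = 142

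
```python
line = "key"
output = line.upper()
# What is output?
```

Answer: 'KEY'

Derivation:
Trace (tracking output):
line = 'key'  # -> line = 'key'
output = line.upper()  # -> output = 'KEY'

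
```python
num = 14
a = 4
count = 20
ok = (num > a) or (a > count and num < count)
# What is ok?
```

Trace (tracking ok):
num = 14  # -> num = 14
a = 4  # -> a = 4
count = 20  # -> count = 20
ok = num > a or (a > count and num < count)  # -> ok = True

Answer: True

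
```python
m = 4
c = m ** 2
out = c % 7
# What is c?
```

Trace (tracking c):
m = 4  # -> m = 4
c = m ** 2  # -> c = 16
out = c % 7  # -> out = 2

Answer: 16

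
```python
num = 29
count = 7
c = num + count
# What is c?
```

Trace (tracking c):
num = 29  # -> num = 29
count = 7  # -> count = 7
c = num + count  # -> c = 36

Answer: 36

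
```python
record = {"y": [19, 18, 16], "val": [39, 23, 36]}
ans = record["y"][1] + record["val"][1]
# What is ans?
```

Trace (tracking ans):
record = {'y': [19, 18, 16], 'val': [39, 23, 36]}  # -> record = {'y': [19, 18, 16], 'val': [39, 23, 36]}
ans = record['y'][1] + record['val'][1]  # -> ans = 41

Answer: 41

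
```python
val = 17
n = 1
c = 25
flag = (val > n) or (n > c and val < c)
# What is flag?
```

Trace (tracking flag):
val = 17  # -> val = 17
n = 1  # -> n = 1
c = 25  # -> c = 25
flag = val > n or (n > c and val < c)  # -> flag = True

Answer: True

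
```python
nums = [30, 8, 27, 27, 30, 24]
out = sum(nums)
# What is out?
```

Trace (tracking out):
nums = [30, 8, 27, 27, 30, 24]  # -> nums = [30, 8, 27, 27, 30, 24]
out = sum(nums)  # -> out = 146

Answer: 146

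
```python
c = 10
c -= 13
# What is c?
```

Trace (tracking c):
c = 10  # -> c = 10
c -= 13  # -> c = -3

Answer: -3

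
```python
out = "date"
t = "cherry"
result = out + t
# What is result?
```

Trace (tracking result):
out = 'date'  # -> out = 'date'
t = 'cherry'  # -> t = 'cherry'
result = out + t  # -> result = 'datecherry'

Answer: 'datecherry'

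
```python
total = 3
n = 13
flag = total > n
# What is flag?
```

Trace (tracking flag):
total = 3  # -> total = 3
n = 13  # -> n = 13
flag = total > n  # -> flag = False

Answer: False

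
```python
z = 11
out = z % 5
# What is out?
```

Answer: 1

Derivation:
Trace (tracking out):
z = 11  # -> z = 11
out = z % 5  # -> out = 1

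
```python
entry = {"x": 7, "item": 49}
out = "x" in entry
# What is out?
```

Answer: True

Derivation:
Trace (tracking out):
entry = {'x': 7, 'item': 49}  # -> entry = {'x': 7, 'item': 49}
out = 'x' in entry  # -> out = True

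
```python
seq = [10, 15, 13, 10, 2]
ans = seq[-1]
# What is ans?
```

Answer: 2

Derivation:
Trace (tracking ans):
seq = [10, 15, 13, 10, 2]  # -> seq = [10, 15, 13, 10, 2]
ans = seq[-1]  # -> ans = 2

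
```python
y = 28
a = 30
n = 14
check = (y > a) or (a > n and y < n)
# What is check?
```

Answer: False

Derivation:
Trace (tracking check):
y = 28  # -> y = 28
a = 30  # -> a = 30
n = 14  # -> n = 14
check = y > a or (a > n and y < n)  # -> check = False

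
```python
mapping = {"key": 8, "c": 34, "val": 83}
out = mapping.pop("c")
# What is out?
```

Trace (tracking out):
mapping = {'key': 8, 'c': 34, 'val': 83}  # -> mapping = {'key': 8, 'c': 34, 'val': 83}
out = mapping.pop('c')  # -> out = 34

Answer: 34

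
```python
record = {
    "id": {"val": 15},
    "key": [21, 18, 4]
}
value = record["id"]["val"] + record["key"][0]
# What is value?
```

Answer: 36

Derivation:
Trace (tracking value):
record = {'id': {'val': 15}, 'key': [21, 18, 4]}  # -> record = {'id': {'val': 15}, 'key': [21, 18, 4]}
value = record['id']['val'] + record['key'][0]  # -> value = 36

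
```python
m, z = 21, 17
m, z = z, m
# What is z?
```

Answer: 21

Derivation:
Trace (tracking z):
m, z = (21, 17)  # -> m = 21, z = 17
m, z = (z, m)  # -> m = 17, z = 21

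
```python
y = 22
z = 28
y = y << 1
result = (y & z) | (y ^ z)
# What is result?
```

Answer: 60

Derivation:
Trace (tracking result):
y = 22  # -> y = 22
z = 28  # -> z = 28
y = y << 1  # -> y = 44
result = y & z | y ^ z  # -> result = 60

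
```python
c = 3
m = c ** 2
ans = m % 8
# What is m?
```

Answer: 9

Derivation:
Trace (tracking m):
c = 3  # -> c = 3
m = c ** 2  # -> m = 9
ans = m % 8  # -> ans = 1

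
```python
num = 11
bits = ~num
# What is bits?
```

Answer: -12

Derivation:
Trace (tracking bits):
num = 11  # -> num = 11
bits = ~num  # -> bits = -12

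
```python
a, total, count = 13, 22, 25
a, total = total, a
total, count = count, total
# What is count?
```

Trace (tracking count):
a, total, count = (13, 22, 25)  # -> a = 13, total = 22, count = 25
a, total = (total, a)  # -> a = 22, total = 13
total, count = (count, total)  # -> total = 25, count = 13

Answer: 13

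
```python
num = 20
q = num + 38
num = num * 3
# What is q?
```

Answer: 58

Derivation:
Trace (tracking q):
num = 20  # -> num = 20
q = num + 38  # -> q = 58
num = num * 3  # -> num = 60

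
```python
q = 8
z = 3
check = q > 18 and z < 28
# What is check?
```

Answer: False

Derivation:
Trace (tracking check):
q = 8  # -> q = 8
z = 3  # -> z = 3
check = q > 18 and z < 28  # -> check = False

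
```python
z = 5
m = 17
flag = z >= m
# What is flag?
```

Trace (tracking flag):
z = 5  # -> z = 5
m = 17  # -> m = 17
flag = z >= m  # -> flag = False

Answer: False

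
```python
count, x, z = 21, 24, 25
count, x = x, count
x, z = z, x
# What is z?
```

Answer: 21

Derivation:
Trace (tracking z):
count, x, z = (21, 24, 25)  # -> count = 21, x = 24, z = 25
count, x = (x, count)  # -> count = 24, x = 21
x, z = (z, x)  # -> x = 25, z = 21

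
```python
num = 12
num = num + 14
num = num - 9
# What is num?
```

Trace (tracking num):
num = 12  # -> num = 12
num = num + 14  # -> num = 26
num = num - 9  # -> num = 17

Answer: 17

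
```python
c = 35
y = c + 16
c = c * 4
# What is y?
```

Trace (tracking y):
c = 35  # -> c = 35
y = c + 16  # -> y = 51
c = c * 4  # -> c = 140

Answer: 51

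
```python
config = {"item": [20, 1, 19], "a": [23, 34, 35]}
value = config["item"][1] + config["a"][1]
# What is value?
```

Trace (tracking value):
config = {'item': [20, 1, 19], 'a': [23, 34, 35]}  # -> config = {'item': [20, 1, 19], 'a': [23, 34, 35]}
value = config['item'][1] + config['a'][1]  # -> value = 35

Answer: 35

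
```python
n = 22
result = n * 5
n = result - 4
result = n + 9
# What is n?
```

Answer: 106

Derivation:
Trace (tracking n):
n = 22  # -> n = 22
result = n * 5  # -> result = 110
n = result - 4  # -> n = 106
result = n + 9  # -> result = 115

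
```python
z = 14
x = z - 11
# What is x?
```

Answer: 3

Derivation:
Trace (tracking x):
z = 14  # -> z = 14
x = z - 11  # -> x = 3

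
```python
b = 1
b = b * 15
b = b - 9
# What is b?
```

Answer: 6

Derivation:
Trace (tracking b):
b = 1  # -> b = 1
b = b * 15  # -> b = 15
b = b - 9  # -> b = 6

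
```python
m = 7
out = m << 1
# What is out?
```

Answer: 14

Derivation:
Trace (tracking out):
m = 7  # -> m = 7
out = m << 1  # -> out = 14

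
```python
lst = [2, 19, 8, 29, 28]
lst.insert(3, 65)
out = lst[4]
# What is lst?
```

Answer: [2, 19, 8, 65, 29, 28]

Derivation:
Trace (tracking lst):
lst = [2, 19, 8, 29, 28]  # -> lst = [2, 19, 8, 29, 28]
lst.insert(3, 65)  # -> lst = [2, 19, 8, 65, 29, 28]
out = lst[4]  # -> out = 29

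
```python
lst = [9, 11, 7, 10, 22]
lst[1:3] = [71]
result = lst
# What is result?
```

Answer: [9, 71, 10, 22]

Derivation:
Trace (tracking result):
lst = [9, 11, 7, 10, 22]  # -> lst = [9, 11, 7, 10, 22]
lst[1:3] = [71]  # -> lst = [9, 71, 10, 22]
result = lst  # -> result = [9, 71, 10, 22]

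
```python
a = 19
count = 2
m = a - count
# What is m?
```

Trace (tracking m):
a = 19  # -> a = 19
count = 2  # -> count = 2
m = a - count  # -> m = 17

Answer: 17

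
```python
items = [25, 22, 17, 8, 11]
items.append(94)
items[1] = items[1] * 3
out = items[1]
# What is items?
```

Trace (tracking items):
items = [25, 22, 17, 8, 11]  # -> items = [25, 22, 17, 8, 11]
items.append(94)  # -> items = [25, 22, 17, 8, 11, 94]
items[1] = items[1] * 3  # -> items = [25, 66, 17, 8, 11, 94]
out = items[1]  # -> out = 66

Answer: [25, 66, 17, 8, 11, 94]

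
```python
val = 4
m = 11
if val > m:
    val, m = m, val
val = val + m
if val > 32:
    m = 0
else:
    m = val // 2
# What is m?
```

Answer: 7

Derivation:
Trace (tracking m):
val = 4  # -> val = 4
m = 11  # -> m = 11
if val > m:  # condition is False
val = val + m  # -> val = 15
if val > 32:  # condition is False
else:
    m = val // 2  # -> m = 7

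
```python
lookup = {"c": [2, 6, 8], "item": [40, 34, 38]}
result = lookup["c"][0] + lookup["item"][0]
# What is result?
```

Answer: 42

Derivation:
Trace (tracking result):
lookup = {'c': [2, 6, 8], 'item': [40, 34, 38]}  # -> lookup = {'c': [2, 6, 8], 'item': [40, 34, 38]}
result = lookup['c'][0] + lookup['item'][0]  # -> result = 42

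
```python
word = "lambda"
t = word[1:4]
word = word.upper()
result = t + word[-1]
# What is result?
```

Answer: 'ambA'

Derivation:
Trace (tracking result):
word = 'lambda'  # -> word = 'lambda'
t = word[1:4]  # -> t = 'amb'
word = word.upper()  # -> word = 'LAMBDA'
result = t + word[-1]  # -> result = 'ambA'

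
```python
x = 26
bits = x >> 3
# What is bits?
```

Trace (tracking bits):
x = 26  # -> x = 26
bits = x >> 3  # -> bits = 3

Answer: 3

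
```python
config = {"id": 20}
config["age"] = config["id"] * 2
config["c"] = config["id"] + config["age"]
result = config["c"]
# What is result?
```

Trace (tracking result):
config = {'id': 20}  # -> config = {'id': 20}
config['age'] = config['id'] * 2  # -> config = {'id': 20, 'age': 40}
config['c'] = config['id'] + config['age']  # -> config = {'id': 20, 'age': 40, 'c': 60}
result = config['c']  # -> result = 60

Answer: 60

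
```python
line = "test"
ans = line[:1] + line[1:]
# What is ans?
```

Answer: 'test'

Derivation:
Trace (tracking ans):
line = 'test'  # -> line = 'test'
ans = line[:1] + line[1:]  # -> ans = 'test'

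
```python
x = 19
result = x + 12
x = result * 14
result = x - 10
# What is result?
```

Answer: 424

Derivation:
Trace (tracking result):
x = 19  # -> x = 19
result = x + 12  # -> result = 31
x = result * 14  # -> x = 434
result = x - 10  # -> result = 424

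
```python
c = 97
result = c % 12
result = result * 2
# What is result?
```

Trace (tracking result):
c = 97  # -> c = 97
result = c % 12  # -> result = 1
result = result * 2  # -> result = 2

Answer: 2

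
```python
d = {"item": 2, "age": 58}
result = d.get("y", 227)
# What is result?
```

Trace (tracking result):
d = {'item': 2, 'age': 58}  # -> d = {'item': 2, 'age': 58}
result = d.get('y', 227)  # -> result = 227

Answer: 227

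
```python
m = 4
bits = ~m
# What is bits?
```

Answer: -5

Derivation:
Trace (tracking bits):
m = 4  # -> m = 4
bits = ~m  # -> bits = -5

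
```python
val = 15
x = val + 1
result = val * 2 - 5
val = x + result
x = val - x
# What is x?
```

Answer: 25

Derivation:
Trace (tracking x):
val = 15  # -> val = 15
x = val + 1  # -> x = 16
result = val * 2 - 5  # -> result = 25
val = x + result  # -> val = 41
x = val - x  # -> x = 25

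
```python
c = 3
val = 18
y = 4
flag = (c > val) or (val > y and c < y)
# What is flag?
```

Trace (tracking flag):
c = 3  # -> c = 3
val = 18  # -> val = 18
y = 4  # -> y = 4
flag = c > val or (val > y and c < y)  # -> flag = True

Answer: True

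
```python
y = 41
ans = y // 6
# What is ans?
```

Trace (tracking ans):
y = 41  # -> y = 41
ans = y // 6  # -> ans = 6

Answer: 6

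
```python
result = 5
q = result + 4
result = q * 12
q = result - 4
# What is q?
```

Answer: 104

Derivation:
Trace (tracking q):
result = 5  # -> result = 5
q = result + 4  # -> q = 9
result = q * 12  # -> result = 108
q = result - 4  # -> q = 104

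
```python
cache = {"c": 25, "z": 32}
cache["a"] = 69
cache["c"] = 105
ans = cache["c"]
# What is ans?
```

Answer: 105

Derivation:
Trace (tracking ans):
cache = {'c': 25, 'z': 32}  # -> cache = {'c': 25, 'z': 32}
cache['a'] = 69  # -> cache = {'c': 25, 'z': 32, 'a': 69}
cache['c'] = 105  # -> cache = {'c': 105, 'z': 32, 'a': 69}
ans = cache['c']  # -> ans = 105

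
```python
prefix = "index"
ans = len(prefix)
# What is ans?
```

Trace (tracking ans):
prefix = 'index'  # -> prefix = 'index'
ans = len(prefix)  # -> ans = 5

Answer: 5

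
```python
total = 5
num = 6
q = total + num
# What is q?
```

Trace (tracking q):
total = 5  # -> total = 5
num = 6  # -> num = 6
q = total + num  # -> q = 11

Answer: 11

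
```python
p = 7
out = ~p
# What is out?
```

Answer: -8

Derivation:
Trace (tracking out):
p = 7  # -> p = 7
out = ~p  # -> out = -8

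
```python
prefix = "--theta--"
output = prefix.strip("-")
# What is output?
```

Answer: 'theta'

Derivation:
Trace (tracking output):
prefix = '--theta--'  # -> prefix = '--theta--'
output = prefix.strip('-')  # -> output = 'theta'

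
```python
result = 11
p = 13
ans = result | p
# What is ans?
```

Answer: 15

Derivation:
Trace (tracking ans):
result = 11  # -> result = 11
p = 13  # -> p = 13
ans = result | p  # -> ans = 15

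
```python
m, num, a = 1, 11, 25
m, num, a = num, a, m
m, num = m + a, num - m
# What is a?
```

Trace (tracking a):
m, num, a = (1, 11, 25)  # -> m = 1, num = 11, a = 25
m, num, a = (num, a, m)  # -> m = 11, num = 25, a = 1
m, num = (m + a, num - m)  # -> m = 12, num = 14

Answer: 1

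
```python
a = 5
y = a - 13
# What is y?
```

Answer: -8

Derivation:
Trace (tracking y):
a = 5  # -> a = 5
y = a - 13  # -> y = -8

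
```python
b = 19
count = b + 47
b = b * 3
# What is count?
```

Trace (tracking count):
b = 19  # -> b = 19
count = b + 47  # -> count = 66
b = b * 3  # -> b = 57

Answer: 66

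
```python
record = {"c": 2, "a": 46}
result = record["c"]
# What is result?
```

Answer: 2

Derivation:
Trace (tracking result):
record = {'c': 2, 'a': 46}  # -> record = {'c': 2, 'a': 46}
result = record['c']  # -> result = 2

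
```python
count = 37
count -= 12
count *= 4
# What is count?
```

Trace (tracking count):
count = 37  # -> count = 37
count -= 12  # -> count = 25
count *= 4  # -> count = 100

Answer: 100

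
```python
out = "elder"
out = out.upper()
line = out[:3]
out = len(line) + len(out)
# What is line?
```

Answer: 'ELD'

Derivation:
Trace (tracking line):
out = 'elder'  # -> out = 'elder'
out = out.upper()  # -> out = 'ELDER'
line = out[:3]  # -> line = 'ELD'
out = len(line) + len(out)  # -> out = 8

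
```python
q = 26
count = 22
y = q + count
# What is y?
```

Answer: 48

Derivation:
Trace (tracking y):
q = 26  # -> q = 26
count = 22  # -> count = 22
y = q + count  # -> y = 48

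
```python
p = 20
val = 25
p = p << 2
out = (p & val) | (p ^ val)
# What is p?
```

Answer: 80

Derivation:
Trace (tracking p):
p = 20  # -> p = 20
val = 25  # -> val = 25
p = p << 2  # -> p = 80
out = p & val | p ^ val  # -> out = 89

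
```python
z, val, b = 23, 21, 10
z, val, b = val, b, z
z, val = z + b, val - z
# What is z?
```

Answer: 44

Derivation:
Trace (tracking z):
z, val, b = (23, 21, 10)  # -> z = 23, val = 21, b = 10
z, val, b = (val, b, z)  # -> z = 21, val = 10, b = 23
z, val = (z + b, val - z)  # -> z = 44, val = -11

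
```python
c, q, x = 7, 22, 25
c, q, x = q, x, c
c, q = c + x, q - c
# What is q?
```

Trace (tracking q):
c, q, x = (7, 22, 25)  # -> c = 7, q = 22, x = 25
c, q, x = (q, x, c)  # -> c = 22, q = 25, x = 7
c, q = (c + x, q - c)  # -> c = 29, q = 3

Answer: 3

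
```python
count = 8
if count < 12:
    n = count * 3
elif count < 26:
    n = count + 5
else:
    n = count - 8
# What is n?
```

Answer: 24

Derivation:
Trace (tracking n):
count = 8  # -> count = 8
if count < 12:  # condition is True
    n = count * 3  # -> n = 24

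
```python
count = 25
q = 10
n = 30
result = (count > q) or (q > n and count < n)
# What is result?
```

Trace (tracking result):
count = 25  # -> count = 25
q = 10  # -> q = 10
n = 30  # -> n = 30
result = count > q or (q > n and count < n)  # -> result = True

Answer: True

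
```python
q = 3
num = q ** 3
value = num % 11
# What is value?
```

Answer: 5

Derivation:
Trace (tracking value):
q = 3  # -> q = 3
num = q ** 3  # -> num = 27
value = num % 11  # -> value = 5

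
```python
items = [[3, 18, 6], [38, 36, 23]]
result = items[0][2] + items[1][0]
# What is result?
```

Answer: 44

Derivation:
Trace (tracking result):
items = [[3, 18, 6], [38, 36, 23]]  # -> items = [[3, 18, 6], [38, 36, 23]]
result = items[0][2] + items[1][0]  # -> result = 44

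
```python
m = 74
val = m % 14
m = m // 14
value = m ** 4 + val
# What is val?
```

Trace (tracking val):
m = 74  # -> m = 74
val = m % 14  # -> val = 4
m = m // 14  # -> m = 5
value = m ** 4 + val  # -> value = 629

Answer: 4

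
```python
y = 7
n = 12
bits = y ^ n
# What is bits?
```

Trace (tracking bits):
y = 7  # -> y = 7
n = 12  # -> n = 12
bits = y ^ n  # -> bits = 11

Answer: 11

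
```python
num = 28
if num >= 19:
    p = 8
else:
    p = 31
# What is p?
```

Trace (tracking p):
num = 28  # -> num = 28
if num >= 19:  # condition is True
    p = 8  # -> p = 8

Answer: 8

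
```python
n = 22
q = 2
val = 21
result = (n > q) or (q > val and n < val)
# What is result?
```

Answer: True

Derivation:
Trace (tracking result):
n = 22  # -> n = 22
q = 2  # -> q = 2
val = 21  # -> val = 21
result = n > q or (q > val and n < val)  # -> result = True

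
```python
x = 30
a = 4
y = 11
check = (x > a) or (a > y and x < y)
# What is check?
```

Answer: True

Derivation:
Trace (tracking check):
x = 30  # -> x = 30
a = 4  # -> a = 4
y = 11  # -> y = 11
check = x > a or (a > y and x < y)  # -> check = True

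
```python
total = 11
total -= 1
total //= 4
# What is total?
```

Trace (tracking total):
total = 11  # -> total = 11
total -= 1  # -> total = 10
total //= 4  # -> total = 2

Answer: 2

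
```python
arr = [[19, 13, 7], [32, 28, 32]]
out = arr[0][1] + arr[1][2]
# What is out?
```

Answer: 45

Derivation:
Trace (tracking out):
arr = [[19, 13, 7], [32, 28, 32]]  # -> arr = [[19, 13, 7], [32, 28, 32]]
out = arr[0][1] + arr[1][2]  # -> out = 45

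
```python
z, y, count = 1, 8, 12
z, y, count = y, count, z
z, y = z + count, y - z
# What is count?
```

Trace (tracking count):
z, y, count = (1, 8, 12)  # -> z = 1, y = 8, count = 12
z, y, count = (y, count, z)  # -> z = 8, y = 12, count = 1
z, y = (z + count, y - z)  # -> z = 9, y = 4

Answer: 1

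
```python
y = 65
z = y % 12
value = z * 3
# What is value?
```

Answer: 15

Derivation:
Trace (tracking value):
y = 65  # -> y = 65
z = y % 12  # -> z = 5
value = z * 3  # -> value = 15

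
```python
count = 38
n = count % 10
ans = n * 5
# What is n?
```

Answer: 8

Derivation:
Trace (tracking n):
count = 38  # -> count = 38
n = count % 10  # -> n = 8
ans = n * 5  # -> ans = 40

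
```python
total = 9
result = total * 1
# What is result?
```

Trace (tracking result):
total = 9  # -> total = 9
result = total * 1  # -> result = 9

Answer: 9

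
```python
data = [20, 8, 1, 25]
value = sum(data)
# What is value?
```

Trace (tracking value):
data = [20, 8, 1, 25]  # -> data = [20, 8, 1, 25]
value = sum(data)  # -> value = 54

Answer: 54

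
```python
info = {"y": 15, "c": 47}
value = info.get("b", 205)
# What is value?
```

Answer: 205

Derivation:
Trace (tracking value):
info = {'y': 15, 'c': 47}  # -> info = {'y': 15, 'c': 47}
value = info.get('b', 205)  # -> value = 205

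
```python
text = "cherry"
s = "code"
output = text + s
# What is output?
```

Trace (tracking output):
text = 'cherry'  # -> text = 'cherry'
s = 'code'  # -> s = 'code'
output = text + s  # -> output = 'cherrycode'

Answer: 'cherrycode'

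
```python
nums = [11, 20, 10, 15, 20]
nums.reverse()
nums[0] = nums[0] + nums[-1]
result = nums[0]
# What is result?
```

Trace (tracking result):
nums = [11, 20, 10, 15, 20]  # -> nums = [11, 20, 10, 15, 20]
nums.reverse()  # -> nums = [20, 15, 10, 20, 11]
nums[0] = nums[0] + nums[-1]  # -> nums = [31, 15, 10, 20, 11]
result = nums[0]  # -> result = 31

Answer: 31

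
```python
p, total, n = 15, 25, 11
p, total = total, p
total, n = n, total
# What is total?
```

Trace (tracking total):
p, total, n = (15, 25, 11)  # -> p = 15, total = 25, n = 11
p, total = (total, p)  # -> p = 25, total = 15
total, n = (n, total)  # -> total = 11, n = 15

Answer: 11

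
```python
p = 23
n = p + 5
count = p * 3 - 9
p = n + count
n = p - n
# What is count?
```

Answer: 60

Derivation:
Trace (tracking count):
p = 23  # -> p = 23
n = p + 5  # -> n = 28
count = p * 3 - 9  # -> count = 60
p = n + count  # -> p = 88
n = p - n  # -> n = 60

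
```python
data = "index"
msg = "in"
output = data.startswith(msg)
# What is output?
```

Answer: True

Derivation:
Trace (tracking output):
data = 'index'  # -> data = 'index'
msg = 'in'  # -> msg = 'in'
output = data.startswith(msg)  # -> output = True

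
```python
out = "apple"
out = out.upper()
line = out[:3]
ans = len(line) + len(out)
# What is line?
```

Answer: 'APP'

Derivation:
Trace (tracking line):
out = 'apple'  # -> out = 'apple'
out = out.upper()  # -> out = 'APPLE'
line = out[:3]  # -> line = 'APP'
ans = len(line) + len(out)  # -> ans = 8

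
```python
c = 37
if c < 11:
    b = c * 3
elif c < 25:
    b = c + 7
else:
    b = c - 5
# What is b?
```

Trace (tracking b):
c = 37  # -> c = 37
if c < 11:  # condition is False
elif c < 25:  # condition is False
else:
    b = c - 5  # -> b = 32

Answer: 32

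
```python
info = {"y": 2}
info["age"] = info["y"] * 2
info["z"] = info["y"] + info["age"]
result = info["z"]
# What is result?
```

Trace (tracking result):
info = {'y': 2}  # -> info = {'y': 2}
info['age'] = info['y'] * 2  # -> info = {'y': 2, 'age': 4}
info['z'] = info['y'] + info['age']  # -> info = {'y': 2, 'age': 4, 'z': 6}
result = info['z']  # -> result = 6

Answer: 6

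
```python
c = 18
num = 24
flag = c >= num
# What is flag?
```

Answer: False

Derivation:
Trace (tracking flag):
c = 18  # -> c = 18
num = 24  # -> num = 24
flag = c >= num  # -> flag = False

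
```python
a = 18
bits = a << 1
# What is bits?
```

Trace (tracking bits):
a = 18  # -> a = 18
bits = a << 1  # -> bits = 36

Answer: 36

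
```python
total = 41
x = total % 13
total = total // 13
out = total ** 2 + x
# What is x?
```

Trace (tracking x):
total = 41  # -> total = 41
x = total % 13  # -> x = 2
total = total // 13  # -> total = 3
out = total ** 2 + x  # -> out = 11

Answer: 2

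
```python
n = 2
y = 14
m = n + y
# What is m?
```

Answer: 16

Derivation:
Trace (tracking m):
n = 2  # -> n = 2
y = 14  # -> y = 14
m = n + y  # -> m = 16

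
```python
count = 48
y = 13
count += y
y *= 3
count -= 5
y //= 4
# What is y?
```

Answer: 9

Derivation:
Trace (tracking y):
count = 48  # -> count = 48
y = 13  # -> y = 13
count += y  # -> count = 61
y *= 3  # -> y = 39
count -= 5  # -> count = 56
y //= 4  # -> y = 9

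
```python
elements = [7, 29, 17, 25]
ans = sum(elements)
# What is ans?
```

Answer: 78

Derivation:
Trace (tracking ans):
elements = [7, 29, 17, 25]  # -> elements = [7, 29, 17, 25]
ans = sum(elements)  # -> ans = 78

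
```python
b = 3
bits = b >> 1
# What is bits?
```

Trace (tracking bits):
b = 3  # -> b = 3
bits = b >> 1  # -> bits = 1

Answer: 1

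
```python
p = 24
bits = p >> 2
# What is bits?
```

Answer: 6

Derivation:
Trace (tracking bits):
p = 24  # -> p = 24
bits = p >> 2  # -> bits = 6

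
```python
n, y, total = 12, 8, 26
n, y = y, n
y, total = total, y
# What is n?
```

Trace (tracking n):
n, y, total = (12, 8, 26)  # -> n = 12, y = 8, total = 26
n, y = (y, n)  # -> n = 8, y = 12
y, total = (total, y)  # -> y = 26, total = 12

Answer: 8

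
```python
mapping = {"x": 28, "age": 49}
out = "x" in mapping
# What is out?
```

Answer: True

Derivation:
Trace (tracking out):
mapping = {'x': 28, 'age': 49}  # -> mapping = {'x': 28, 'age': 49}
out = 'x' in mapping  # -> out = True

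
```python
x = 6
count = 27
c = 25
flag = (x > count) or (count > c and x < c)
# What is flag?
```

Trace (tracking flag):
x = 6  # -> x = 6
count = 27  # -> count = 27
c = 25  # -> c = 25
flag = x > count or (count > c and x < c)  # -> flag = True

Answer: True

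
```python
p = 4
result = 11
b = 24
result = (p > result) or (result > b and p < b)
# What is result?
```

Answer: False

Derivation:
Trace (tracking result):
p = 4  # -> p = 4
result = 11  # -> result = 11
b = 24  # -> b = 24
result = p > result or (result > b and p < b)  # -> result = False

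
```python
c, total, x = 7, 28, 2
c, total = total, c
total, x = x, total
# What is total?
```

Answer: 2

Derivation:
Trace (tracking total):
c, total, x = (7, 28, 2)  # -> c = 7, total = 28, x = 2
c, total = (total, c)  # -> c = 28, total = 7
total, x = (x, total)  # -> total = 2, x = 7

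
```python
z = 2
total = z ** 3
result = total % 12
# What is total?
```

Trace (tracking total):
z = 2  # -> z = 2
total = z ** 3  # -> total = 8
result = total % 12  # -> result = 8

Answer: 8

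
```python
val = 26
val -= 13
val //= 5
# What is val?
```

Answer: 2

Derivation:
Trace (tracking val):
val = 26  # -> val = 26
val -= 13  # -> val = 13
val //= 5  # -> val = 2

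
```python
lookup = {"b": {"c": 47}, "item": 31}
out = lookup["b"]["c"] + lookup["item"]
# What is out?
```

Trace (tracking out):
lookup = {'b': {'c': 47}, 'item': 31}  # -> lookup = {'b': {'c': 47}, 'item': 31}
out = lookup['b']['c'] + lookup['item']  # -> out = 78

Answer: 78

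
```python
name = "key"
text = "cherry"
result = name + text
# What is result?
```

Trace (tracking result):
name = 'key'  # -> name = 'key'
text = 'cherry'  # -> text = 'cherry'
result = name + text  # -> result = 'keycherry'

Answer: 'keycherry'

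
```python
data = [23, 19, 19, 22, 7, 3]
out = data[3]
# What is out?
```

Answer: 22

Derivation:
Trace (tracking out):
data = [23, 19, 19, 22, 7, 3]  # -> data = [23, 19, 19, 22, 7, 3]
out = data[3]  # -> out = 22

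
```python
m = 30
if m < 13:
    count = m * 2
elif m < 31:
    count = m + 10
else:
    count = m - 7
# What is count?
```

Answer: 40

Derivation:
Trace (tracking count):
m = 30  # -> m = 30
if m < 13:  # condition is False
elif m < 31:  # condition is True
    count = m + 10  # -> count = 40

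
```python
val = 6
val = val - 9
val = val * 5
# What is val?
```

Trace (tracking val):
val = 6  # -> val = 6
val = val - 9  # -> val = -3
val = val * 5  # -> val = -15

Answer: -15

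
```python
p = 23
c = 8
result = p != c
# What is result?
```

Answer: True

Derivation:
Trace (tracking result):
p = 23  # -> p = 23
c = 8  # -> c = 8
result = p != c  # -> result = True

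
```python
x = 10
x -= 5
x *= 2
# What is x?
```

Trace (tracking x):
x = 10  # -> x = 10
x -= 5  # -> x = 5
x *= 2  # -> x = 10

Answer: 10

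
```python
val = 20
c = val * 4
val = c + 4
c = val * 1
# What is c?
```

Trace (tracking c):
val = 20  # -> val = 20
c = val * 4  # -> c = 80
val = c + 4  # -> val = 84
c = val * 1  # -> c = 84

Answer: 84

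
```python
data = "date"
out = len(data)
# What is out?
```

Trace (tracking out):
data = 'date'  # -> data = 'date'
out = len(data)  # -> out = 4

Answer: 4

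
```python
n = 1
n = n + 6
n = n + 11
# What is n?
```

Answer: 18

Derivation:
Trace (tracking n):
n = 1  # -> n = 1
n = n + 6  # -> n = 7
n = n + 11  # -> n = 18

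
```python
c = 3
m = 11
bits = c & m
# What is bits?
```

Trace (tracking bits):
c = 3  # -> c = 3
m = 11  # -> m = 11
bits = c & m  # -> bits = 3

Answer: 3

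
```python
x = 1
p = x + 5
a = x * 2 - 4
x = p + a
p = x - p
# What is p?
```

Answer: -2

Derivation:
Trace (tracking p):
x = 1  # -> x = 1
p = x + 5  # -> p = 6
a = x * 2 - 4  # -> a = -2
x = p + a  # -> x = 4
p = x - p  # -> p = -2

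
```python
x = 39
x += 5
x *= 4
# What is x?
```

Answer: 176

Derivation:
Trace (tracking x):
x = 39  # -> x = 39
x += 5  # -> x = 44
x *= 4  # -> x = 176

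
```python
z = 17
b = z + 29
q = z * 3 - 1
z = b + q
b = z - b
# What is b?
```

Trace (tracking b):
z = 17  # -> z = 17
b = z + 29  # -> b = 46
q = z * 3 - 1  # -> q = 50
z = b + q  # -> z = 96
b = z - b  # -> b = 50

Answer: 50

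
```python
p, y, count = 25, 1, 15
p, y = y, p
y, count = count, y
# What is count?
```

Answer: 25

Derivation:
Trace (tracking count):
p, y, count = (25, 1, 15)  # -> p = 25, y = 1, count = 15
p, y = (y, p)  # -> p = 1, y = 25
y, count = (count, y)  # -> y = 15, count = 25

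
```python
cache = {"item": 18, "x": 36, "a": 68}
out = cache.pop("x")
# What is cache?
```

Trace (tracking cache):
cache = {'item': 18, 'x': 36, 'a': 68}  # -> cache = {'item': 18, 'x': 36, 'a': 68}
out = cache.pop('x')  # -> out = 36

Answer: {'item': 18, 'a': 68}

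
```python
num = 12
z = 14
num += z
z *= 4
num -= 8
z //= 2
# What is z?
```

Trace (tracking z):
num = 12  # -> num = 12
z = 14  # -> z = 14
num += z  # -> num = 26
z *= 4  # -> z = 56
num -= 8  # -> num = 18
z //= 2  # -> z = 28

Answer: 28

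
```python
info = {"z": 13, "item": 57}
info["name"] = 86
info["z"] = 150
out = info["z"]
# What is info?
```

Answer: {'z': 150, 'item': 57, 'name': 86}

Derivation:
Trace (tracking info):
info = {'z': 13, 'item': 57}  # -> info = {'z': 13, 'item': 57}
info['name'] = 86  # -> info = {'z': 13, 'item': 57, 'name': 86}
info['z'] = 150  # -> info = {'z': 150, 'item': 57, 'name': 86}
out = info['z']  # -> out = 150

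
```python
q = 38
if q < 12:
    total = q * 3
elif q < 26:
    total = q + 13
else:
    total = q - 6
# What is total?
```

Trace (tracking total):
q = 38  # -> q = 38
if q < 12:  # condition is False
elif q < 26:  # condition is False
else:
    total = q - 6  # -> total = 32

Answer: 32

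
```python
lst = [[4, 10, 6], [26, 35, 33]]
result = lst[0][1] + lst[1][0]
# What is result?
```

Answer: 36

Derivation:
Trace (tracking result):
lst = [[4, 10, 6], [26, 35, 33]]  # -> lst = [[4, 10, 6], [26, 35, 33]]
result = lst[0][1] + lst[1][0]  # -> result = 36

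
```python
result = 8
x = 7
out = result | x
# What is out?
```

Trace (tracking out):
result = 8  # -> result = 8
x = 7  # -> x = 7
out = result | x  # -> out = 15

Answer: 15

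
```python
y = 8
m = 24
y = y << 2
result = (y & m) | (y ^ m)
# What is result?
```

Trace (tracking result):
y = 8  # -> y = 8
m = 24  # -> m = 24
y = y << 2  # -> y = 32
result = y & m | y ^ m  # -> result = 56

Answer: 56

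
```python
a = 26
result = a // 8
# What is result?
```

Trace (tracking result):
a = 26  # -> a = 26
result = a // 8  # -> result = 3

Answer: 3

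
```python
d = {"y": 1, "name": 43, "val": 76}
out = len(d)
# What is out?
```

Answer: 3

Derivation:
Trace (tracking out):
d = {'y': 1, 'name': 43, 'val': 76}  # -> d = {'y': 1, 'name': 43, 'val': 76}
out = len(d)  # -> out = 3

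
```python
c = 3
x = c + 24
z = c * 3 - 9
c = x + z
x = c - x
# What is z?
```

Trace (tracking z):
c = 3  # -> c = 3
x = c + 24  # -> x = 27
z = c * 3 - 9  # -> z = 0
c = x + z  # -> c = 27
x = c - x  # -> x = 0

Answer: 0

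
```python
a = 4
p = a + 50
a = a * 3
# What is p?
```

Trace (tracking p):
a = 4  # -> a = 4
p = a + 50  # -> p = 54
a = a * 3  # -> a = 12

Answer: 54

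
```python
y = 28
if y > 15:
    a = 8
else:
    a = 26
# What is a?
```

Trace (tracking a):
y = 28  # -> y = 28
if y > 15:  # condition is True
    a = 8  # -> a = 8

Answer: 8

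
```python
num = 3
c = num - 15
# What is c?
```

Trace (tracking c):
num = 3  # -> num = 3
c = num - 15  # -> c = -12

Answer: -12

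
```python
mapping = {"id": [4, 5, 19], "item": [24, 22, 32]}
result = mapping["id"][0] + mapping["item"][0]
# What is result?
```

Trace (tracking result):
mapping = {'id': [4, 5, 19], 'item': [24, 22, 32]}  # -> mapping = {'id': [4, 5, 19], 'item': [24, 22, 32]}
result = mapping['id'][0] + mapping['item'][0]  # -> result = 28

Answer: 28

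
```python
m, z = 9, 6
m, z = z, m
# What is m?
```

Trace (tracking m):
m, z = (9, 6)  # -> m = 9, z = 6
m, z = (z, m)  # -> m = 6, z = 9

Answer: 6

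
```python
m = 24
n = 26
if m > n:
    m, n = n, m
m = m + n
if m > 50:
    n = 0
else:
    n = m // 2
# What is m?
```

Trace (tracking m):
m = 24  # -> m = 24
n = 26  # -> n = 26
if m > n:  # condition is False
m = m + n  # -> m = 50
if m > 50:  # condition is False
else:
    n = m // 2  # -> n = 25

Answer: 50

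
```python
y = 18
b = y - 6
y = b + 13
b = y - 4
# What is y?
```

Trace (tracking y):
y = 18  # -> y = 18
b = y - 6  # -> b = 12
y = b + 13  # -> y = 25
b = y - 4  # -> b = 21

Answer: 25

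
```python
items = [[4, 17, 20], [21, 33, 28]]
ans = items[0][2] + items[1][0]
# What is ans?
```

Trace (tracking ans):
items = [[4, 17, 20], [21, 33, 28]]  # -> items = [[4, 17, 20], [21, 33, 28]]
ans = items[0][2] + items[1][0]  # -> ans = 41

Answer: 41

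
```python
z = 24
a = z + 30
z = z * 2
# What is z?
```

Trace (tracking z):
z = 24  # -> z = 24
a = z + 30  # -> a = 54
z = z * 2  # -> z = 48

Answer: 48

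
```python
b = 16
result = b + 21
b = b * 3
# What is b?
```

Answer: 48

Derivation:
Trace (tracking b):
b = 16  # -> b = 16
result = b + 21  # -> result = 37
b = b * 3  # -> b = 48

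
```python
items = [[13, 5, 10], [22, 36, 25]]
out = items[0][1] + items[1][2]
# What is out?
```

Answer: 30

Derivation:
Trace (tracking out):
items = [[13, 5, 10], [22, 36, 25]]  # -> items = [[13, 5, 10], [22, 36, 25]]
out = items[0][1] + items[1][2]  # -> out = 30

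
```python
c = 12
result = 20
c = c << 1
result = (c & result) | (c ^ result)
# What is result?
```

Trace (tracking result):
c = 12  # -> c = 12
result = 20  # -> result = 20
c = c << 1  # -> c = 24
result = c & result | c ^ result  # -> result = 28

Answer: 28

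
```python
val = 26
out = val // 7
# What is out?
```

Trace (tracking out):
val = 26  # -> val = 26
out = val // 7  # -> out = 3

Answer: 3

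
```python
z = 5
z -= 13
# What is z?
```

Trace (tracking z):
z = 5  # -> z = 5
z -= 13  # -> z = -8

Answer: -8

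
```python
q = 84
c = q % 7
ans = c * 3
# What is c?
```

Answer: 0

Derivation:
Trace (tracking c):
q = 84  # -> q = 84
c = q % 7  # -> c = 0
ans = c * 3  # -> ans = 0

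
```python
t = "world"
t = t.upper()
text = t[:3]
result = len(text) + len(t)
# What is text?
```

Answer: 'WOR'

Derivation:
Trace (tracking text):
t = 'world'  # -> t = 'world'
t = t.upper()  # -> t = 'WORLD'
text = t[:3]  # -> text = 'WOR'
result = len(text) + len(t)  # -> result = 8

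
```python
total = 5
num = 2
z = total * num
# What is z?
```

Trace (tracking z):
total = 5  # -> total = 5
num = 2  # -> num = 2
z = total * num  # -> z = 10

Answer: 10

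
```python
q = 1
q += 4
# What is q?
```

Answer: 5

Derivation:
Trace (tracking q):
q = 1  # -> q = 1
q += 4  # -> q = 5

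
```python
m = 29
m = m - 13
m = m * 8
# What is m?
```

Trace (tracking m):
m = 29  # -> m = 29
m = m - 13  # -> m = 16
m = m * 8  # -> m = 128

Answer: 128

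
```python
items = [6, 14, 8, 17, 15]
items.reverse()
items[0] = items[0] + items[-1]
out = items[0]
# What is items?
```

Answer: [21, 17, 8, 14, 6]

Derivation:
Trace (tracking items):
items = [6, 14, 8, 17, 15]  # -> items = [6, 14, 8, 17, 15]
items.reverse()  # -> items = [15, 17, 8, 14, 6]
items[0] = items[0] + items[-1]  # -> items = [21, 17, 8, 14, 6]
out = items[0]  # -> out = 21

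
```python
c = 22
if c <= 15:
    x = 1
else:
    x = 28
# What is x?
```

Trace (tracking x):
c = 22  # -> c = 22
if c <= 15:  # condition is False
else:
    x = 28  # -> x = 28

Answer: 28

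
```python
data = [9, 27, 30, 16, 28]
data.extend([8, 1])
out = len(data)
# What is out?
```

Answer: 7

Derivation:
Trace (tracking out):
data = [9, 27, 30, 16, 28]  # -> data = [9, 27, 30, 16, 28]
data.extend([8, 1])  # -> data = [9, 27, 30, 16, 28, 8, 1]
out = len(data)  # -> out = 7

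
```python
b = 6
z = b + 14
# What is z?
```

Trace (tracking z):
b = 6  # -> b = 6
z = b + 14  # -> z = 20

Answer: 20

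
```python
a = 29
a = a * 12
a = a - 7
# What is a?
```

Answer: 341

Derivation:
Trace (tracking a):
a = 29  # -> a = 29
a = a * 12  # -> a = 348
a = a - 7  # -> a = 341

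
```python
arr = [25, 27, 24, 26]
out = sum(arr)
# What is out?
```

Trace (tracking out):
arr = [25, 27, 24, 26]  # -> arr = [25, 27, 24, 26]
out = sum(arr)  # -> out = 102

Answer: 102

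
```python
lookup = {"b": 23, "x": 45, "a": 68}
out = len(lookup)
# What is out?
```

Answer: 3

Derivation:
Trace (tracking out):
lookup = {'b': 23, 'x': 45, 'a': 68}  # -> lookup = {'b': 23, 'x': 45, 'a': 68}
out = len(lookup)  # -> out = 3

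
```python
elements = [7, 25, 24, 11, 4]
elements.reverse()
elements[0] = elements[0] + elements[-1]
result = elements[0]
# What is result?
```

Answer: 11

Derivation:
Trace (tracking result):
elements = [7, 25, 24, 11, 4]  # -> elements = [7, 25, 24, 11, 4]
elements.reverse()  # -> elements = [4, 11, 24, 25, 7]
elements[0] = elements[0] + elements[-1]  # -> elements = [11, 11, 24, 25, 7]
result = elements[0]  # -> result = 11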